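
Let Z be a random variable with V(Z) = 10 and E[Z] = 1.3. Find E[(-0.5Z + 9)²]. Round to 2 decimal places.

E[-0.5Z + 9] = -0.5·1.3 + 9 = 8.35
V(-0.5Z + 9) = (-0.5)²·10 = 2.5
E[(-0.5Z + 9)²] = V((-0.5Z + 9)) + (E[(-0.5Z + 9)])² = 2.5 + (8.35)² = 72.2225

72.22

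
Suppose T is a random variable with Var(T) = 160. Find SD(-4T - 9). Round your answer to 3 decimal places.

50.596

Var(-4T - 9) = (-4)²·160 = 2560
SD(-4T - 9) = √2560 ≈ 50.596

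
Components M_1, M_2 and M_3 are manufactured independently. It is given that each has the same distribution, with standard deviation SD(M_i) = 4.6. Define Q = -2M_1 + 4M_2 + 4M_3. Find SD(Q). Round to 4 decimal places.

Var(M_i) = (4.6)² = 21.16
By independence, Var(Q) = (-2)²Var(M_1) + (4)²Var(M_2) + (4)²Var(M_3)
= (-2)²·21.16 + (4)²·21.16 + (4)²·21.16 = 761.76
SD(Q) = √761.76 ≈ 27.6000

27.6000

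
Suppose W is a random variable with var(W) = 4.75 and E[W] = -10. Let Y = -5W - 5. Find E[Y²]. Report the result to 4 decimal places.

E[-5W - 5] = -5·-10 − 5 = 45
var(-5W - 5) = (-5)²·4.75 = 118.75
E[Y²] = var(Y) + (E[Y])² = 118.75 + (45)² = 2143.75

2143.7500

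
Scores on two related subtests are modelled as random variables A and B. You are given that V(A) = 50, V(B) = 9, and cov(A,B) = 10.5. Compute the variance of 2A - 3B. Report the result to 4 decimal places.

155.0000

V(2A - 3B) = (2)²·V(A) + (-3)²·V(B) + 2·(2)·(-3)·cov(A,B)
= 4·50 + 9·9 + -12·10.5 = 155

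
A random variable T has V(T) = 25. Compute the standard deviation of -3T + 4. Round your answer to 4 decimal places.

V(-3T + 4) = (-3)²·25 = 225
σ(-3T + 4) = √225 ≈ 15.0000

15.0000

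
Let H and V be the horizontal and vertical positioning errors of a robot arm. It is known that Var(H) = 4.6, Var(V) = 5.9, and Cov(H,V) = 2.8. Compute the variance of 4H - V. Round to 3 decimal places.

Var(4H - V) = (4)²·Var(H) + (-1)²·Var(V) + 2·(4)·(-1)·Cov(H,V)
= 16·4.6 + 1·5.9 + -8·2.8 = 57.1

57.100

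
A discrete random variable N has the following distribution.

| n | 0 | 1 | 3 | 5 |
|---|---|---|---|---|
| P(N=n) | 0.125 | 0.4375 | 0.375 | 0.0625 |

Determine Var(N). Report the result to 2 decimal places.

1.86

E[N] = (0)(0.125) + (1)(0.4375) + (3)(0.375) + (5)(0.0625) = 1.875
E[N²] = (0)²(0.125) + (1)²(0.4375) + (3)²(0.375) + (5)²(0.0625) = 5.375
Var(N) = E[N²] − (E[N])² = 5.375 − (1.875)² = 1.859375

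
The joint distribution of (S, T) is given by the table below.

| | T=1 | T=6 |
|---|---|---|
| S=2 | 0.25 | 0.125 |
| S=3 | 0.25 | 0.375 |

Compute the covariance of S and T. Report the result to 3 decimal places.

E[S] = 2.625,  E[T] = 3.5
E[ST] = 9.5
Cov(S,T) = E[ST] − E[S]E[T] = 9.5 − (2.625)(3.5) = 0.3125

0.313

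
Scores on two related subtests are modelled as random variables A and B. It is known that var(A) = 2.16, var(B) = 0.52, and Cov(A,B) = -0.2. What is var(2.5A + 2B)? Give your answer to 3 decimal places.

var(2.5A + 2B) = (2.5)²·var(A) + (2)²·var(B) + 2·(2.5)·(2)·Cov(A,B)
= 6.25·2.16 + 4·0.52 + 10·-0.2 = 13.58

13.580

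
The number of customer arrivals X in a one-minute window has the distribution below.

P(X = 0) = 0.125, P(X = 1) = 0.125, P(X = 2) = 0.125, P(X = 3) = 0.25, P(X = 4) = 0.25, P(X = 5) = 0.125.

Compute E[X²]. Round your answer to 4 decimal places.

10.0000

E[X²] = (0)²(0.125) + (1)²(0.125) + (2)²(0.125) + (3)²(0.25) + (4)²(0.25) + (5)²(0.125) = 10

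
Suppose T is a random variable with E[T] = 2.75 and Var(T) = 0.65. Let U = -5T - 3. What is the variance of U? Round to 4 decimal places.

16.2500

Var(-5T - 3) = (-5)²·Var(T) = 25·0.65 = 16.25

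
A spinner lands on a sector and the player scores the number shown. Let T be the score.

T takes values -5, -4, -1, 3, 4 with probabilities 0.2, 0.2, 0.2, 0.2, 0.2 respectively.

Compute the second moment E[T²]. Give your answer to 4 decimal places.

13.4000

E[T²] = (-5)²(0.2) + (-4)²(0.2) + (-1)²(0.2) + (3)²(0.2) + (4)²(0.2) = 13.4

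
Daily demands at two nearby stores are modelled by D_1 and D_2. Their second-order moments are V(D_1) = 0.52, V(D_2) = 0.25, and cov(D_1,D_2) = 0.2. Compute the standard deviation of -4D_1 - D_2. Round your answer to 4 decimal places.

3.1890

V(-4D_1 - D_2) = (-4)²·V(D_1) + (-1)²·V(D_2) + 2·(-4)·(-1)·cov(D_1,D_2)
= 16·0.52 + 1·0.25 + 8·0.2 = 10.17
SD(-4D_1 - D_2) = √10.17 ≈ 3.1890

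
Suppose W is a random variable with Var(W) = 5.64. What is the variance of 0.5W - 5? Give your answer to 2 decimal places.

1.41

Var(0.5W - 5) = (0.5)²·Var(W) = 0.25·5.64 = 1.41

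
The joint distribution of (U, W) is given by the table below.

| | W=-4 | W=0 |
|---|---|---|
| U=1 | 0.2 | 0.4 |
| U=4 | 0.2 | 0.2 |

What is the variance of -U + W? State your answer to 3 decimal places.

E[U] = 2.2,  E[W] = -1.6,  E[UW] = -4
Var(U) = 7 − (2.2)² = 2.16;  Var(W) = 6.4 − (-1.6)² = 3.84
Cov(U,W) = -4 − (2.2)(-1.6) = -0.48
Var(-U + W) = (-1)²·2.16 + (1)²·3.84 + 2·(-1)·(1)·-0.48 = 6.96

6.960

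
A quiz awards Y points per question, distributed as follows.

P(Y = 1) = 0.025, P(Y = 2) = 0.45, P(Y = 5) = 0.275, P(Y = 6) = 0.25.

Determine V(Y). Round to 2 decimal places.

E[Y] = (1)(0.025) + (2)(0.45) + (5)(0.275) + (6)(0.25) = 3.8
E[Y²] = (1)²(0.025) + (2)²(0.45) + (5)²(0.275) + (6)²(0.25) = 17.7
V(Y) = E[Y²] − (E[Y])² = 17.7 − (3.8)² = 3.26

3.26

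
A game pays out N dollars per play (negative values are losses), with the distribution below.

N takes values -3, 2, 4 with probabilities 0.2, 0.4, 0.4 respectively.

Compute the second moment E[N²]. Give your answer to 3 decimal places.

E[N²] = (-3)²(0.2) + (2)²(0.4) + (4)²(0.4) = 9.8

9.800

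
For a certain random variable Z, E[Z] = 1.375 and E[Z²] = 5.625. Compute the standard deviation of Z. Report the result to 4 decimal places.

1.9325

var(Z) = 5.625 − (1.375)² = 3.734375
sd(Z) = √3.734375 ≈ 1.9325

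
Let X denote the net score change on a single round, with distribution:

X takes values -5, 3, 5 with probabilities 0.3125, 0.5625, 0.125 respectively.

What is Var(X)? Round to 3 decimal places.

E[X] = (-5)(0.3125) + (3)(0.5625) + (5)(0.125) = 0.75
E[X²] = (-5)²(0.3125) + (3)²(0.5625) + (5)²(0.125) = 16
Var(X) = E[X²] − (E[X])² = 16 − (0.75)² = 15.4375

15.438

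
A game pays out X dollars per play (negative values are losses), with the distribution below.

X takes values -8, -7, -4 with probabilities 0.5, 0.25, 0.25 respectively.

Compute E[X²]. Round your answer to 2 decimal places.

E[X²] = (-8)²(0.5) + (-7)²(0.25) + (-4)²(0.25) = 48.25

48.25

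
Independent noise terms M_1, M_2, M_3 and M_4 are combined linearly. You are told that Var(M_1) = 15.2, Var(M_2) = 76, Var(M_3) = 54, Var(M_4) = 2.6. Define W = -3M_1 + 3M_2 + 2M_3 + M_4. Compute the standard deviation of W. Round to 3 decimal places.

By independence, Var(W) = (-3)²Var(M_1) + (3)²Var(M_2) + (2)²Var(M_3) + (1)²Var(M_4)
= (-3)²·15.2 + (3)²·76 + (2)²·54 + (1)²·2.6 = 1039.4
SD(W) = √1039.4 ≈ 32.240

32.240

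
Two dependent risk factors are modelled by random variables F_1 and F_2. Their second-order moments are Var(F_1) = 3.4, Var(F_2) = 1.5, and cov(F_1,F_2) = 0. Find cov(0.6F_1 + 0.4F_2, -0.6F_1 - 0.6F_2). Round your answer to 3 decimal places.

cov(0.6F_1 + 0.4F_2, -0.6F_1 - 0.6F_2) = (0.6)(-0.6)Var(F_1) + (0.4)(-0.6)Var(F_2) + [(0.6)(-0.6) + (0.4)(-0.6)]cov(F_1,F_2)
= -0.36·3.4 + -0.24·1.5 + -0.6·0 = -1.584

-1.584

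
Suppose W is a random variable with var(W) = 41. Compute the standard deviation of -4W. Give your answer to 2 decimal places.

var(-4W) = (-4)²·41 = 656
σ(-4W) = √656 ≈ 25.61

25.61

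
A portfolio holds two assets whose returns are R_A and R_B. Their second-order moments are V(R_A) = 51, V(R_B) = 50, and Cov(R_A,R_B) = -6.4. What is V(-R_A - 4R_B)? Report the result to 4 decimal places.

V(-R_A - 4R_B) = (-1)²·V(R_A) + (-4)²·V(R_B) + 2·(-1)·(-4)·Cov(R_A,R_B)
= 1·51 + 16·50 + 8·-6.4 = 799.8

799.8000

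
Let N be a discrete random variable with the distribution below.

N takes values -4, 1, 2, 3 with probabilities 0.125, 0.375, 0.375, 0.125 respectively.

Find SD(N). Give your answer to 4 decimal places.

2.0000

E[N] = (-4)(0.125) + (1)(0.375) + (2)(0.375) + (3)(0.125) = 1
E[N²] = (-4)²(0.125) + (1)²(0.375) + (2)²(0.375) + (3)²(0.125) = 5
Var(N) = E[N²] − (E[N])² = 5 − (1)² = 4
SD(N) = √4 ≈ 2.0000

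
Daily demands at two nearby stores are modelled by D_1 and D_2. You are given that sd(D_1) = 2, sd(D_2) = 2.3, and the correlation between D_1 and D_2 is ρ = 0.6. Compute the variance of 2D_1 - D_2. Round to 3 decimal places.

10.250

Var(D_1) = (2)² = 4;  Var(D_2) = (2.3)² = 5.29
Cov(D_1,D_2) = ρ·sd(D_1)·sd(D_2) = 0.6·2·2.3 = 2.76
Var(2D_1 - D_2) = (2)²·Var(D_1) + (-1)²·Var(D_2) + 2·(2)·(-1)·Cov(D_1,D_2)
= 4·4 + 1·5.29 + -4·2.76 = 10.25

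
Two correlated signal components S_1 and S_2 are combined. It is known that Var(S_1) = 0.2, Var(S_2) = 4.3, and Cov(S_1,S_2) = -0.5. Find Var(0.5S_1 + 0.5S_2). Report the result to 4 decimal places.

Var(0.5S_1 + 0.5S_2) = (0.5)²·Var(S_1) + (0.5)²·Var(S_2) + 2·(0.5)·(0.5)·Cov(S_1,S_2)
= 0.25·0.2 + 0.25·4.3 + 0.5·-0.5 = 0.875

0.8750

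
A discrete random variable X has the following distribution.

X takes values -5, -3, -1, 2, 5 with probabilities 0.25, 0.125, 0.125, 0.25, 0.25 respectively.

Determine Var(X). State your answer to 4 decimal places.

14.7500

E[X] = (-5)(0.25) + (-3)(0.125) + (-1)(0.125) + (2)(0.25) + (5)(0.25) = 0
E[X²] = (-5)²(0.25) + (-3)²(0.125) + (-1)²(0.125) + (2)²(0.25) + (5)²(0.25) = 14.75
Var(X) = E[X²] − (E[X])² = 14.75 − (0)² = 14.75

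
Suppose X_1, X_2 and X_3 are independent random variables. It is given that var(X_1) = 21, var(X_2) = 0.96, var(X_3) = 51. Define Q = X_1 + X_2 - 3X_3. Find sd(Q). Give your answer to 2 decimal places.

By independence, var(Q) = (1)²var(X_1) + (1)²var(X_2) + (-3)²var(X_3)
= (1)²·21 + (1)²·0.96 + (-3)²·51 = 480.96
sd(Q) = √480.96 ≈ 21.93

21.93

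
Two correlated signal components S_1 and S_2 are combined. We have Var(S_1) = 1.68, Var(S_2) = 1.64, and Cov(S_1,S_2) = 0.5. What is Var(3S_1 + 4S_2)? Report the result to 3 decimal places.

Var(3S_1 + 4S_2) = (3)²·Var(S_1) + (4)²·Var(S_2) + 2·(3)·(4)·Cov(S_1,S_2)
= 9·1.68 + 16·1.64 + 24·0.5 = 53.36

53.360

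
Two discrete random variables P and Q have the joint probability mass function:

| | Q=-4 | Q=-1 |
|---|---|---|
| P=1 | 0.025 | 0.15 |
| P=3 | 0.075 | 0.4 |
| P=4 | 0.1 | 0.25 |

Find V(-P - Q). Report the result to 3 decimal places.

2.190

E[P] = 3,  E[Q] = -1.6,  E[PQ] = -4.95
V(P) = 10.05 − (3)² = 1.05;  V(Q) = 4 − (-1.6)² = 1.44
Cov(P,Q) = -4.95 − (3)(-1.6) = -0.15
V(-P - Q) = (-1)²·1.05 + (-1)²·1.44 + 2·(-1)·(-1)·-0.15 = 2.19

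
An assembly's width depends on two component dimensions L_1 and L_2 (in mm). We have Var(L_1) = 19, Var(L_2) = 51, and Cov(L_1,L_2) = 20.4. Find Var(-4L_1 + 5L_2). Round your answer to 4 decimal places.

763.0000

Var(-4L_1 + 5L_2) = (-4)²·Var(L_1) + (5)²·Var(L_2) + 2·(-4)·(5)·Cov(L_1,L_2)
= 16·19 + 25·51 + -40·20.4 = 763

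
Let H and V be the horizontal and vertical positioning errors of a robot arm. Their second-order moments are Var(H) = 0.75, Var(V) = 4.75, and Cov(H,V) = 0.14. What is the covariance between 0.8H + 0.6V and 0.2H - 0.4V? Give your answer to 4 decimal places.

Cov(0.8H + 0.6V, 0.2H - 0.4V) = (0.8)(0.2)Var(H) + (0.6)(-0.4)Var(V) + [(0.8)(-0.4) + (0.6)(0.2)]Cov(H,V)
= 0.16·0.75 + -0.24·4.75 + -0.2·0.14 = -1.048

-1.0480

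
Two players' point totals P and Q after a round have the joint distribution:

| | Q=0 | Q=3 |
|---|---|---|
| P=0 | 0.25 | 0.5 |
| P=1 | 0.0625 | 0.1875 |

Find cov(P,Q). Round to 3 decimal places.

E[P] = 0.25,  E[Q] = 2.0625
E[PQ] = 0.5625
cov(P,Q) = E[PQ] − E[P]E[Q] = 0.5625 − (0.25)(2.0625) = 0.046875

0.047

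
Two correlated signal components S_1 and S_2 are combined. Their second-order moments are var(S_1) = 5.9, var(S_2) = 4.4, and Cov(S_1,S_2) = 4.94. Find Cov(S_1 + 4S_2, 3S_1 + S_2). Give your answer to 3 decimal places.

Cov(S_1 + 4S_2, 3S_1 + S_2) = (1)(3)var(S_1) + (4)(1)var(S_2) + [(1)(1) + (4)(3)]Cov(S_1,S_2)
= 3·5.9 + 4·4.4 + 13·4.94 = 99.52

99.520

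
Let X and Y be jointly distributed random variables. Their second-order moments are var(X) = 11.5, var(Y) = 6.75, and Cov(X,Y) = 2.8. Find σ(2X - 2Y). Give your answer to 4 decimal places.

7.1134

var(2X - 2Y) = (2)²·var(X) + (-2)²·var(Y) + 2·(2)·(-2)·Cov(X,Y)
= 4·11.5 + 4·6.75 + -8·2.8 = 50.6
σ(2X - 2Y) = √50.6 ≈ 7.1134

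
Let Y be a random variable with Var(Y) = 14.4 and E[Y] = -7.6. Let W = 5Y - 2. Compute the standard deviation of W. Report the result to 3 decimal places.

Var(5Y - 2) = (5)²·14.4 = 360
σ(W) = √360 ≈ 18.974

18.974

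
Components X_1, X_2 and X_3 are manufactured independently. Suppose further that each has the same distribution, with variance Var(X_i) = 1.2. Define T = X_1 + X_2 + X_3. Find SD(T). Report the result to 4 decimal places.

By independence, Var(T) = (1)²Var(X_1) + (1)²Var(X_2) + (1)²Var(X_3)
= (1)²·1.2 + (1)²·1.2 + (1)²·1.2 = 3.6
SD(T) = √3.6 ≈ 1.8974

1.8974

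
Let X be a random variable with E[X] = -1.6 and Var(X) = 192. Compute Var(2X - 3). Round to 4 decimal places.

Var(2X - 3) = (2)²·Var(X) = 4·192 = 768

768.0000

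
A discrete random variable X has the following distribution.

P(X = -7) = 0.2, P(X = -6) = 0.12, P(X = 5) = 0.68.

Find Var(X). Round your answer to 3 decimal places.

E[X] = (-7)(0.2) + (-6)(0.12) + (5)(0.68) = 1.28
E[X²] = (-7)²(0.2) + (-6)²(0.12) + (5)²(0.68) = 31.12
Var(X) = E[X²] − (E[X])² = 31.12 − (1.28)² = 29.4816

29.482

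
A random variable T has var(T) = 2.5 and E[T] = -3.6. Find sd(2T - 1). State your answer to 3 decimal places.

var(2T - 1) = (2)²·2.5 = 10
sd(2T - 1) = √10 ≈ 3.162

3.162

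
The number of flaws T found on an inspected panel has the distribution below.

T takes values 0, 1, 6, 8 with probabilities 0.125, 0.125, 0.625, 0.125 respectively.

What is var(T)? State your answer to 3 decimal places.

E[T] = (0)(0.125) + (1)(0.125) + (6)(0.625) + (8)(0.125) = 4.875
E[T²] = (0)²(0.125) + (1)²(0.125) + (6)²(0.625) + (8)²(0.125) = 30.625
var(T) = E[T²] − (E[T])² = 30.625 − (4.875)² = 6.859375

6.859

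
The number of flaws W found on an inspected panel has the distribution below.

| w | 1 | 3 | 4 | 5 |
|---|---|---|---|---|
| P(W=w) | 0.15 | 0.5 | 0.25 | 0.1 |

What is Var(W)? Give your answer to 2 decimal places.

E[W] = (1)(0.15) + (3)(0.5) + (4)(0.25) + (5)(0.1) = 3.15
E[W²] = (1)²(0.15) + (3)²(0.5) + (4)²(0.25) + (5)²(0.1) = 11.15
Var(W) = E[W²] − (E[W])² = 11.15 − (3.15)² = 1.2275

1.23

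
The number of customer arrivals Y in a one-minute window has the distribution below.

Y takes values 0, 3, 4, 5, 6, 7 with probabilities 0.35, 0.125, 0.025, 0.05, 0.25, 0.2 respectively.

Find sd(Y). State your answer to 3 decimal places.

E[Y] = (0)(0.35) + (3)(0.125) + (4)(0.025) + (5)(0.05) + (6)(0.25) + (7)(0.2) = 3.625
E[Y²] = (0)²(0.35) + (3)²(0.125) + (4)²(0.025) + (5)²(0.05) + (6)²(0.25) + (7)²(0.2) = 21.575
Var(Y) = E[Y²] − (E[Y])² = 21.575 − (3.625)² = 8.434375
sd(Y) = √8.434375 ≈ 2.904

2.904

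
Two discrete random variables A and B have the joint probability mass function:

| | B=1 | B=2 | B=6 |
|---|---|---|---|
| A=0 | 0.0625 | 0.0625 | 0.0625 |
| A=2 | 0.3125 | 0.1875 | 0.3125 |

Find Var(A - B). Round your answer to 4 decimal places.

5.6250

E[A] = 1.625,  E[B] = 3.125,  E[AB] = 5.125
Var(A) = 3.25 − (1.625)² = 0.609375;  Var(B) = 14.875 − (3.125)² = 5.109375
cov(A,B) = 5.125 − (1.625)(3.125) = 0.046875
Var(A - B) = (1)²·0.609375 + (-1)²·5.109375 + 2·(1)·(-1)·0.046875 = 5.625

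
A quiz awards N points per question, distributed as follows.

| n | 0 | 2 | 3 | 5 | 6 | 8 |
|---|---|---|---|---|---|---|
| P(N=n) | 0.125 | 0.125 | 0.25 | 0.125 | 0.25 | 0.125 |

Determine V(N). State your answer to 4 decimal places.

E[N] = (0)(0.125) + (2)(0.125) + (3)(0.25) + (5)(0.125) + (6)(0.25) + (8)(0.125) = 4.125
E[N²] = (0)²(0.125) + (2)²(0.125) + (3)²(0.25) + (5)²(0.125) + (6)²(0.25) + (8)²(0.125) = 22.875
V(N) = E[N²] − (E[N])² = 22.875 − (4.125)² = 5.859375

5.8594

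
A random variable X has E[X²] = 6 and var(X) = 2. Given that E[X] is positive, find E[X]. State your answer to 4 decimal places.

(E[X])² = E[X²] − var(X) = 6 − 2 = 4
E[X] = √4 = 2

2.0000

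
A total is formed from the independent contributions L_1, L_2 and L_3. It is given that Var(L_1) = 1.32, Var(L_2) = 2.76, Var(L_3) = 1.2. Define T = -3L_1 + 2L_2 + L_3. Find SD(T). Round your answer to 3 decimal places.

4.911

By independence, Var(T) = (-3)²Var(L_1) + (2)²Var(L_2) + (1)²Var(L_3)
= (-3)²·1.32 + (2)²·2.76 + (1)²·1.2 = 24.12
SD(T) = √24.12 ≈ 4.911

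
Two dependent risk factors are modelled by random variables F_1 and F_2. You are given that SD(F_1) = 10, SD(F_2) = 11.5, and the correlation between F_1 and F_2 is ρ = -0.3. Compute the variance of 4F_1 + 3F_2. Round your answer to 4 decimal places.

1962.2500

Var(F_1) = (10)² = 100;  Var(F_2) = (11.5)² = 132.25
Cov(F_1,F_2) = ρ·SD(F_1)·SD(F_2) = -0.3·10·11.5 = -34.5
Var(4F_1 + 3F_2) = (4)²·Var(F_1) + (3)²·Var(F_2) + 2·(4)·(3)·Cov(F_1,F_2)
= 16·100 + 9·132.25 + 24·-34.5 = 1962.25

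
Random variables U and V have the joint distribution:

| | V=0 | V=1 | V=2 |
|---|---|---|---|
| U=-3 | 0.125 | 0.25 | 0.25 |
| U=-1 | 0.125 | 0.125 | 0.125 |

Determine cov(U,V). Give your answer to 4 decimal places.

-0.0938

E[U] = -2.25,  E[V] = 1.125
E[UV] = -2.625
cov(U,V) = E[UV] − E[U]E[V] = -2.625 − (-2.25)(1.125) = -0.09375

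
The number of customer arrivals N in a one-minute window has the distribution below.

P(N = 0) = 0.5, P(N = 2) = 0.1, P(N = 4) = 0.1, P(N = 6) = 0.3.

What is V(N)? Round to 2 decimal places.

7.04

E[N] = (0)(0.5) + (2)(0.1) + (4)(0.1) + (6)(0.3) = 2.4
E[N²] = (0)²(0.5) + (2)²(0.1) + (4)²(0.1) + (6)²(0.3) = 12.8
V(N) = E[N²] − (E[N])² = 12.8 − (2.4)² = 7.04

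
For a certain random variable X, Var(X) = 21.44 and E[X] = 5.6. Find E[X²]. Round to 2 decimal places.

E[X²] = Var(X) + (E[X])² = 21.44 + (5.6)² = 52.8

52.80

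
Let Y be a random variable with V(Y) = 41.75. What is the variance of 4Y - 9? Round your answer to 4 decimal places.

V(4Y - 9) = (4)²·V(Y) = 16·41.75 = 668

668.0000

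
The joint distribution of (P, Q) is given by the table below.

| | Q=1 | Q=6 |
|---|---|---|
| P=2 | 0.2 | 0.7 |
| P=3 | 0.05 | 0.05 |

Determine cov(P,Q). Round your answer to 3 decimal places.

E[P] = 2.1,  E[Q] = 4.75
E[PQ] = 9.85
cov(P,Q) = E[PQ] − E[P]E[Q] = 9.85 − (2.1)(4.75) = -0.125

-0.125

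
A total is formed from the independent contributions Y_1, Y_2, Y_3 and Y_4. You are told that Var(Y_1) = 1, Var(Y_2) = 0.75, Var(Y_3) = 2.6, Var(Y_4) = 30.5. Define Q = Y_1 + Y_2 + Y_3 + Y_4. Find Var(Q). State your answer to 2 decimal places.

By independence, Var(Q) = (1)²Var(Y_1) + (1)²Var(Y_2) + (1)²Var(Y_3) + (1)²Var(Y_4)
= (1)²·1 + (1)²·0.75 + (1)²·2.6 + (1)²·30.5 = 34.85

34.85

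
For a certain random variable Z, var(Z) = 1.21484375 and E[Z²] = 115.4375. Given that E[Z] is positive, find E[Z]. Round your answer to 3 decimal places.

(E[Z])² = E[Z²] − var(Z) = 115.4375 − 1.21484375 = 114.22265625
E[Z] = √114.22265625 = 10.6875

10.688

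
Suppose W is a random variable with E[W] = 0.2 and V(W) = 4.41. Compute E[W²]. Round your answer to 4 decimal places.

4.4500

E[W²] = V(W) + (E[W])² = 4.41 + (0.2)² = 4.45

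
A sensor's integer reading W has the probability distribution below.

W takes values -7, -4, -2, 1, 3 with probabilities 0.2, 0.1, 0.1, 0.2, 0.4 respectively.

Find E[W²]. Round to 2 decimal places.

15.60

E[W²] = (-7)²(0.2) + (-4)²(0.1) + (-2)²(0.1) + (1)²(0.2) + (3)²(0.4) = 15.6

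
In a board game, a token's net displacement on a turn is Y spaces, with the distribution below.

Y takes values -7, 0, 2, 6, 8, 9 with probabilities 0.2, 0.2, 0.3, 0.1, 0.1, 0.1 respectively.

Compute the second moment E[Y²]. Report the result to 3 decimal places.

29.100

E[Y²] = (-7)²(0.2) + (0)²(0.2) + (2)²(0.3) + (6)²(0.1) + (8)²(0.1) + (9)²(0.1) = 29.1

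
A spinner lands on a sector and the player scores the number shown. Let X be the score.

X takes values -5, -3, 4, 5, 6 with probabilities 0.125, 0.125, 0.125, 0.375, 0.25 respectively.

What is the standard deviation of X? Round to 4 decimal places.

4.0447

E[X] = (-5)(0.125) + (-3)(0.125) + (4)(0.125) + (5)(0.375) + (6)(0.25) = 2.875
E[X²] = (-5)²(0.125) + (-3)²(0.125) + (4)²(0.125) + (5)²(0.375) + (6)²(0.25) = 24.625
Var(X) = E[X²] − (E[X])² = 24.625 − (2.875)² = 16.359375
sd(X) = √16.359375 ≈ 4.0447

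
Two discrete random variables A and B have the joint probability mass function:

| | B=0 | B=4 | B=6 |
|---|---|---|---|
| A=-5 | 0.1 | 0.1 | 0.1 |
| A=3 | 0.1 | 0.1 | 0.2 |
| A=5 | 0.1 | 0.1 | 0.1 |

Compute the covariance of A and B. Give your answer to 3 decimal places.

E[A] = 1.2,  E[B] = 3.6
E[AB] = 4.8
Cov(A,B) = E[AB] − E[A]E[B] = 4.8 − (1.2)(3.6) = 0.48

0.480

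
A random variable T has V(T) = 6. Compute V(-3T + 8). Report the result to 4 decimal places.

54.0000

V(-3T + 8) = (-3)²·V(T) = 9·6 = 54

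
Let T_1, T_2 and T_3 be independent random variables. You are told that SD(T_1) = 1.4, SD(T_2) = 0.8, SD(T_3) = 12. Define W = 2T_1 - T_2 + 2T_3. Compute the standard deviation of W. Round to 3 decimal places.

Var(T_1) = 1.96, Var(T_2) = 0.64, Var(T_3) = 144
By independence, Var(W) = (2)²Var(T_1) + (-1)²Var(T_2) + (2)²Var(T_3)
= (2)²·1.96 + (-1)²·0.64 + (2)²·144 = 584.48
SD(W) = √584.48 ≈ 24.176

24.176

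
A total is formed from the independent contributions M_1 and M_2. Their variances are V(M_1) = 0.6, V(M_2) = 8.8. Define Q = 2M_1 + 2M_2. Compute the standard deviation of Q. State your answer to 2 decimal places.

By independence, V(Q) = (2)²V(M_1) + (2)²V(M_2)
= (2)²·0.6 + (2)²·8.8 = 37.6
SD(Q) = √37.6 ≈ 6.13

6.13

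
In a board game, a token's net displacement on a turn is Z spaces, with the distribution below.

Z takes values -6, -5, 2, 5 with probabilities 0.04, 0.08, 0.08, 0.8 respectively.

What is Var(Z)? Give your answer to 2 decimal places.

E[Z] = (-6)(0.04) + (-5)(0.08) + (2)(0.08) + (5)(0.8) = 3.52
E[Z²] = (-6)²(0.04) + (-5)²(0.08) + (2)²(0.08) + (5)²(0.8) = 23.76
Var(Z) = E[Z²] − (E[Z])² = 23.76 − (3.52)² = 11.3696

11.37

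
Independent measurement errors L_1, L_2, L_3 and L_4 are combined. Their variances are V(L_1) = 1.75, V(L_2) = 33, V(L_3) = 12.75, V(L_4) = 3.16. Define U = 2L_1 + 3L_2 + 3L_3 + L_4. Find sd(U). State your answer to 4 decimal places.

By independence, V(U) = (2)²V(L_1) + (3)²V(L_2) + (3)²V(L_3) + (1)²V(L_4)
= (2)²·1.75 + (3)²·33 + (3)²·12.75 + (1)²·3.16 = 421.91
sd(U) = √421.91 ≈ 20.5404

20.5404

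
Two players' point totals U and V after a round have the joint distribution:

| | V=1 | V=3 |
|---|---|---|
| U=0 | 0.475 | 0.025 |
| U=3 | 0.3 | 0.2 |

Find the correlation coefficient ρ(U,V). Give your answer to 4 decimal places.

0.4191

E[U] = 1.5,  E[V] = 1.45
E[UV] = 2.7
Cov(U,V) = E[UV] − E[U]E[V] = 2.7 − (1.5)(1.45) = 0.525
var(U) = 2.25,  var(V) = 0.6975
ρ = 0.525 / √(2.25·0.6975) ≈ 0.4191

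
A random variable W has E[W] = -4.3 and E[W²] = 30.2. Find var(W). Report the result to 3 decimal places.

11.710

var(W) = 30.2 − (-4.3)² = 11.71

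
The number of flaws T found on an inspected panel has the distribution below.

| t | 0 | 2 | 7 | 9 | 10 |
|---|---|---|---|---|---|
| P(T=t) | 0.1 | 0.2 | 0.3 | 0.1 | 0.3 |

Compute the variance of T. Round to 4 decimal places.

12.6400

E[T] = (0)(0.1) + (2)(0.2) + (7)(0.3) + (9)(0.1) + (10)(0.3) = 6.4
E[T²] = (0)²(0.1) + (2)²(0.2) + (7)²(0.3) + (9)²(0.1) + (10)²(0.3) = 53.6
Var(T) = E[T²] − (E[T])² = 53.6 − (6.4)² = 12.64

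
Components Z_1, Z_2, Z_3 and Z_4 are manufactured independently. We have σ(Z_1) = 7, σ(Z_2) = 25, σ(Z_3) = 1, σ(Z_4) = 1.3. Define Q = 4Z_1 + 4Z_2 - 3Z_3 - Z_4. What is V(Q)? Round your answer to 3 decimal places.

10794.690

V(Z_1) = 49, V(Z_2) = 625, V(Z_3) = 1, V(Z_4) = 1.69
By independence, V(Q) = (4)²V(Z_1) + (4)²V(Z_2) + (-3)²V(Z_3) + (-1)²V(Z_4)
= (4)²·49 + (4)²·625 + (-3)²·1 + (-1)²·1.69 = 10794.69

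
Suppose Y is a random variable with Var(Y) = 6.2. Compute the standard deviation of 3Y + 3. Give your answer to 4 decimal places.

7.4699

Var(3Y + 3) = (3)²·6.2 = 55.8
SD(3Y + 3) = √55.8 ≈ 7.4699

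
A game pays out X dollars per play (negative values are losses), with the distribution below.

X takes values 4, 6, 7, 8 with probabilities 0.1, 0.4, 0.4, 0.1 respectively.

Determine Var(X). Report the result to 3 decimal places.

1.040

E[X] = (4)(0.1) + (6)(0.4) + (7)(0.4) + (8)(0.1) = 6.4
E[X²] = (4)²(0.1) + (6)²(0.4) + (7)²(0.4) + (8)²(0.1) = 42
Var(X) = E[X²] − (E[X])² = 42 − (6.4)² = 1.04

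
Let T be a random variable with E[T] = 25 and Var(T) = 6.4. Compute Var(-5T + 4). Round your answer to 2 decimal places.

Var(-5T + 4) = (-5)²·Var(T) = 25·6.4 = 160

160.00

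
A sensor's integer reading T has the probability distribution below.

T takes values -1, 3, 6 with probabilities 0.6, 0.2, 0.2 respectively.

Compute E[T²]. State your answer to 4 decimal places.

9.6000

E[T²] = (-1)²(0.6) + (3)²(0.2) + (6)²(0.2) = 9.6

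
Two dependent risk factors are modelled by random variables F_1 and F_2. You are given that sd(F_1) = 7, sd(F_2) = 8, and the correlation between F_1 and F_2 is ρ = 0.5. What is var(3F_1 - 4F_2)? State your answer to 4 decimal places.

793.0000

var(F_1) = (7)² = 49;  var(F_2) = (8)² = 64
Cov(F_1,F_2) = ρ·sd(F_1)·sd(F_2) = 0.5·7·8 = 28
var(3F_1 - 4F_2) = (3)²·var(F_1) + (-4)²·var(F_2) + 2·(3)·(-4)·Cov(F_1,F_2)
= 9·49 + 16·64 + -24·28 = 793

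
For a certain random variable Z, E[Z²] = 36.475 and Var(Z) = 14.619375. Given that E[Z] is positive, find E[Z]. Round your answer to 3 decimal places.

(E[Z])² = E[Z²] − Var(Z) = 36.475 − 14.619375 = 21.855625
E[Z] = √21.855625 = 4.675

4.675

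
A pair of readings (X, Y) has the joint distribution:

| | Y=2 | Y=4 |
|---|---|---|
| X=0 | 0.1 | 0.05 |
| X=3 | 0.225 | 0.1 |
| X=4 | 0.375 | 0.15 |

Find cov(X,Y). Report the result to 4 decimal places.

-0.0450

E[X] = 3.075,  E[Y] = 2.6
E[XY] = 7.95
cov(X,Y) = E[XY] − E[X]E[Y] = 7.95 − (3.075)(2.6) = -0.045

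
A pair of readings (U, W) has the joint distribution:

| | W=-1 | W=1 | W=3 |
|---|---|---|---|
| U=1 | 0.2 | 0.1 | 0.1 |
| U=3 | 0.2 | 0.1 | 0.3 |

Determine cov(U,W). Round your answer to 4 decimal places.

E[U] = 2.2,  E[W] = 1
E[UW] = 2.6
cov(U,W) = E[UW] − E[U]E[W] = 2.6 − (2.2)(1) = 0.4

0.4000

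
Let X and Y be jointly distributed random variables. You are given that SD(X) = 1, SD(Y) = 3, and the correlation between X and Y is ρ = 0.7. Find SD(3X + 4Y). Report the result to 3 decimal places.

var(X) = (1)² = 1;  var(Y) = (3)² = 9
cov(X,Y) = ρ·SD(X)·SD(Y) = 0.7·1·3 = 2.1
var(3X + 4Y) = (3)²·var(X) + (4)²·var(Y) + 2·(3)·(4)·cov(X,Y)
= 9·1 + 16·9 + 24·2.1 = 203.4
SD(3X + 4Y) = √203.4 ≈ 14.262

14.262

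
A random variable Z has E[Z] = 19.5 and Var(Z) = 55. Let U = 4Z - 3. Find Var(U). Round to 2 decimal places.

880.00

Var(4Z - 3) = (4)²·Var(Z) = 16·55 = 880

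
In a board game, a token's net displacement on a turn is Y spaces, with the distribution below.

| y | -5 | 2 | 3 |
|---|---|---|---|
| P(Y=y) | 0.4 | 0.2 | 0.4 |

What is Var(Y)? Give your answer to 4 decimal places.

E[Y] = (-5)(0.4) + (2)(0.2) + (3)(0.4) = -0.4
E[Y²] = (-5)²(0.4) + (2)²(0.2) + (3)²(0.4) = 14.4
Var(Y) = E[Y²] − (E[Y])² = 14.4 − (-0.4)² = 14.24

14.2400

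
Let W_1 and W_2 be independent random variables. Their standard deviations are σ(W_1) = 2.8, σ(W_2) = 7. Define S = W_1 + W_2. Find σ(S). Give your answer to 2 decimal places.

V(W_1) = 7.84, V(W_2) = 49
By independence, V(S) = (1)²V(W_1) + (1)²V(W_2)
= (1)²·7.84 + (1)²·49 = 56.84
σ(S) = √56.84 ≈ 7.54

7.54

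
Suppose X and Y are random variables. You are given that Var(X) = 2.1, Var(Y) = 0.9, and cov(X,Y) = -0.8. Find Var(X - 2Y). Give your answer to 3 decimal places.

Var(X - 2Y) = (1)²·Var(X) + (-2)²·Var(Y) + 2·(1)·(-2)·cov(X,Y)
= 1·2.1 + 4·0.9 + -4·-0.8 = 8.9

8.900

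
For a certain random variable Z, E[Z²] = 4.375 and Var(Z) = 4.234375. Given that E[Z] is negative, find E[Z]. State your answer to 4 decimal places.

(E[Z])² = E[Z²] − Var(Z) = 4.375 − 4.234375 = 0.140625
E[Z] = −√0.140625 = -0.375

-0.3750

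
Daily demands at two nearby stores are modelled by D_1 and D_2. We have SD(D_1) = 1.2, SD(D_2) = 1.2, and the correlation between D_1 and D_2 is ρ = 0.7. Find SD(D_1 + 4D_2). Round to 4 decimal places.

5.7047

V(D_1) = (1.2)² = 1.44;  V(D_2) = (1.2)² = 1.44
Cov(D_1,D_2) = ρ·SD(D_1)·SD(D_2) = 0.7·1.2·1.2 = 1.008
V(D_1 + 4D_2) = (1)²·V(D_1) + (4)²·V(D_2) + 2·(1)·(4)·Cov(D_1,D_2)
= 1·1.44 + 16·1.44 + 8·1.008 = 32.544
SD(D_1 + 4D_2) = √32.544 ≈ 5.7047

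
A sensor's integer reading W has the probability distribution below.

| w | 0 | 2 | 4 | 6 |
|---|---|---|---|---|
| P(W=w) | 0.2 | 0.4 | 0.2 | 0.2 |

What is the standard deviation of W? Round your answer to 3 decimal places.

E[W] = (0)(0.2) + (2)(0.4) + (4)(0.2) + (6)(0.2) = 2.8
E[W²] = (0)²(0.2) + (2)²(0.4) + (4)²(0.2) + (6)²(0.2) = 12
Var(W) = E[W²] − (E[W])² = 12 − (2.8)² = 4.16
SD(W) = √4.16 ≈ 2.040

2.040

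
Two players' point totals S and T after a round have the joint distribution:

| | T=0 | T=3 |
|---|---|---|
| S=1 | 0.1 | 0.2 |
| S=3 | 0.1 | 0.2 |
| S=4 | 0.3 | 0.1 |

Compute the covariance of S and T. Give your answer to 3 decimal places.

-0.600

E[S] = 2.8,  E[T] = 1.5
E[ST] = 3.6
cov(S,T) = E[ST] − E[S]E[T] = 3.6 − (2.8)(1.5) = -0.6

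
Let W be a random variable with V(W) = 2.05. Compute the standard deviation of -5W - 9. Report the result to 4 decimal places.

V(-5W - 9) = (-5)²·2.05 = 51.25
SD(-5W - 9) = √51.25 ≈ 7.1589

7.1589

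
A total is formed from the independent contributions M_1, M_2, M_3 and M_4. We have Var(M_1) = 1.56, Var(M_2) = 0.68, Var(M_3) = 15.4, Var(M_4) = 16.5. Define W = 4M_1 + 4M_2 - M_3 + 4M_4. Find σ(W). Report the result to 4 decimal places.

17.7550

By independence, Var(W) = (4)²Var(M_1) + (4)²Var(M_2) + (-1)²Var(M_3) + (4)²Var(M_4)
= (4)²·1.56 + (4)²·0.68 + (-1)²·15.4 + (4)²·16.5 = 315.24
σ(W) = √315.24 ≈ 17.7550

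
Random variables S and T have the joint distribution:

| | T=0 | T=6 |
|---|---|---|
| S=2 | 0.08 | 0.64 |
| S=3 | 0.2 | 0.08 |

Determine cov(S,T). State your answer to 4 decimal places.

-0.7296

E[S] = 2.28,  E[T] = 4.32
E[ST] = 9.12
cov(S,T) = E[ST] − E[S]E[T] = 9.12 − (2.28)(4.32) = -0.7296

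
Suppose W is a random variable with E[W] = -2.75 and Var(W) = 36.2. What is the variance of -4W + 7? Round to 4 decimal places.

Var(-4W + 7) = (-4)²·Var(W) = 16·36.2 = 579.2

579.2000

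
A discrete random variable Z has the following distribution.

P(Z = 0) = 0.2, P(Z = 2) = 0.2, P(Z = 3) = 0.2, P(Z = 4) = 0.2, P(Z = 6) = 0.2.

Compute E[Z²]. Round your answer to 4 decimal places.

13.0000

E[Z²] = (0)²(0.2) + (2)²(0.2) + (3)²(0.2) + (4)²(0.2) + (6)²(0.2) = 13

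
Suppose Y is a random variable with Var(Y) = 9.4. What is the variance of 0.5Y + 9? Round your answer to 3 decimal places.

2.350

Var(0.5Y + 9) = (0.5)²·Var(Y) = 0.25·9.4 = 2.35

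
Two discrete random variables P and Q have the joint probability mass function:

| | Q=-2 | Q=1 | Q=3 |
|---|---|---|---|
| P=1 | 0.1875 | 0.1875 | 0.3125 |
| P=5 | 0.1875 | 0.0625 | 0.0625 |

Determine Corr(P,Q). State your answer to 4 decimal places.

E[P] = 2.25,  E[Q] = 0.625
E[PQ] = 0.125
cov(P,Q) = E[PQ] − E[P]E[Q] = 0.125 − (2.25)(0.625) = -1.28125
Var(P) = 3.4375,  Var(Q) = 4.734375
ρ = -1.28125 / √(3.4375·4.734375) ≈ -0.3176

-0.3176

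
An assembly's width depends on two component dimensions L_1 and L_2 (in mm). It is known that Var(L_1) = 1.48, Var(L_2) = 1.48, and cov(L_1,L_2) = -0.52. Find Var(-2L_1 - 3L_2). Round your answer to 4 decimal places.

13.0000

Var(-2L_1 - 3L_2) = (-2)²·Var(L_1) + (-3)²·Var(L_2) + 2·(-2)·(-3)·cov(L_1,L_2)
= 4·1.48 + 9·1.48 + 12·-0.52 = 13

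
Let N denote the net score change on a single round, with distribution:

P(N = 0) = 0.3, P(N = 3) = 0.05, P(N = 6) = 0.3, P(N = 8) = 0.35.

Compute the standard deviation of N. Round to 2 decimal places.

E[N] = (0)(0.3) + (3)(0.05) + (6)(0.3) + (8)(0.35) = 4.75
E[N²] = (0)²(0.3) + (3)²(0.05) + (6)²(0.3) + (8)²(0.35) = 33.65
V(N) = E[N²] − (E[N])² = 33.65 − (4.75)² = 11.0875
sd(N) = √11.0875 ≈ 3.33

3.33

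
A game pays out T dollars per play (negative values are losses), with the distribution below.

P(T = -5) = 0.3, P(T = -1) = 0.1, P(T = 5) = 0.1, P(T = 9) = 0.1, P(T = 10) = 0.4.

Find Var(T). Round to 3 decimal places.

E[T] = (-5)(0.3) + (-1)(0.1) + (5)(0.1) + (9)(0.1) + (10)(0.4) = 3.8
E[T²] = (-5)²(0.3) + (-1)²(0.1) + (5)²(0.1) + (9)²(0.1) + (10)²(0.4) = 58.2
Var(T) = E[T²] − (E[T])² = 58.2 − (3.8)² = 43.76

43.760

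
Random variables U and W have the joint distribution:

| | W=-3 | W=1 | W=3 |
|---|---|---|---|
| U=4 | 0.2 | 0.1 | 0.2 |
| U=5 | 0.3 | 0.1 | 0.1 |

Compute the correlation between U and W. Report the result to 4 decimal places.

-0.2230

E[U] = 4.5,  E[W] = -0.4
E[UW] = -2.1
Cov(U,W) = E[UW] − E[U]E[W] = -2.1 − (4.5)(-0.4) = -0.3
V(U) = 0.25,  V(W) = 7.24
ρ = -0.3 / √(0.25·7.24) ≈ -0.2230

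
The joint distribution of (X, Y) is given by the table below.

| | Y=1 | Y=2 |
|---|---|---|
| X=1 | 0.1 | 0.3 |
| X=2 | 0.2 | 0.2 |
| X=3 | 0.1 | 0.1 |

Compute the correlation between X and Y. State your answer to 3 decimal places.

E[X] = 1.8,  E[Y] = 1.6
E[XY] = 2.8
Cov(X,Y) = E[XY] − E[X]E[Y] = 2.8 − (1.8)(1.6) = -0.08
var(X) = 0.56,  var(Y) = 0.24
ρ = -0.08 / √(0.56·0.24) ≈ -0.218

-0.218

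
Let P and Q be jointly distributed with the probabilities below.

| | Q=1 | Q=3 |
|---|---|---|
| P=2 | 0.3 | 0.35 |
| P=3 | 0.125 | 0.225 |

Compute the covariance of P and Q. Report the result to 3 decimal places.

E[P] = 2.35,  E[Q] = 2.15
E[PQ] = 5.1
Cov(P,Q) = E[PQ] − E[P]E[Q] = 5.1 − (2.35)(2.15) = 0.0475

0.048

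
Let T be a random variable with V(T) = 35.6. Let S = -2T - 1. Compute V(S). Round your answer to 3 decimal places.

142.400

V(-2T - 1) = (-2)²·V(T) = 4·35.6 = 142.4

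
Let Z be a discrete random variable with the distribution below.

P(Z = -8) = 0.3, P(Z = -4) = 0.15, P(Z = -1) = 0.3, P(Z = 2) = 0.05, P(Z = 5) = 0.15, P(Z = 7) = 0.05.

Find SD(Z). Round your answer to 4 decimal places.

E[Z] = (-8)(0.3) + (-4)(0.15) + (-1)(0.3) + (2)(0.05) + (5)(0.15) + (7)(0.05) = -2.1
E[Z²] = (-8)²(0.3) + (-4)²(0.15) + (-1)²(0.3) + (2)²(0.05) + (5)²(0.15) + (7)²(0.05) = 28.3
Var(Z) = E[Z²] − (E[Z])² = 28.3 − (-2.1)² = 23.89
SD(Z) = √23.89 ≈ 4.8877

4.8877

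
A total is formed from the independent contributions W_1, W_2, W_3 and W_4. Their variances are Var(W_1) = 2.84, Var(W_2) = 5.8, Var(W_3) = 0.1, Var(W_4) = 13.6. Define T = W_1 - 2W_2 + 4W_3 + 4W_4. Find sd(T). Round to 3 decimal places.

By independence, Var(T) = (1)²Var(W_1) + (-2)²Var(W_2) + (4)²Var(W_3) + (4)²Var(W_4)
= (1)²·2.84 + (-2)²·5.8 + (4)²·0.1 + (4)²·13.6 = 245.24
sd(T) = √245.24 ≈ 15.660

15.660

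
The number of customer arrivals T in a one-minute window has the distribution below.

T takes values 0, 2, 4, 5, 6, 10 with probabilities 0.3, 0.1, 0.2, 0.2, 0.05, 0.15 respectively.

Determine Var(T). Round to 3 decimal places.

10.960

E[T] = (0)(0.3) + (2)(0.1) + (4)(0.2) + (5)(0.2) + (6)(0.05) + (10)(0.15) = 3.8
E[T²] = (0)²(0.3) + (2)²(0.1) + (4)²(0.2) + (5)²(0.2) + (6)²(0.05) + (10)²(0.15) = 25.4
Var(T) = E[T²] − (E[T])² = 25.4 − (3.8)² = 10.96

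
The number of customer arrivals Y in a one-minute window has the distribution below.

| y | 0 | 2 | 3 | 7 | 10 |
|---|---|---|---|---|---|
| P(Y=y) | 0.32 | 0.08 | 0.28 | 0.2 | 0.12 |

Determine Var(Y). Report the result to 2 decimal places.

11.68

E[Y] = (0)(0.32) + (2)(0.08) + (3)(0.28) + (7)(0.2) + (10)(0.12) = 3.6
E[Y²] = (0)²(0.32) + (2)²(0.08) + (3)²(0.28) + (7)²(0.2) + (10)²(0.12) = 24.64
Var(Y) = E[Y²] − (E[Y])² = 24.64 − (3.6)² = 11.68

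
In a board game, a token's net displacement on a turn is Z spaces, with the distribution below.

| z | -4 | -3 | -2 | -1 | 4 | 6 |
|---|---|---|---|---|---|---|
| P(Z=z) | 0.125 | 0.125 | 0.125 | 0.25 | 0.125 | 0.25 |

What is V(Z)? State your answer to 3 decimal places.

E[Z] = (-4)(0.125) + (-3)(0.125) + (-2)(0.125) + (-1)(0.25) + (4)(0.125) + (6)(0.25) = 0.625
E[Z²] = (-4)²(0.125) + (-3)²(0.125) + (-2)²(0.125) + (-1)²(0.25) + (4)²(0.125) + (6)²(0.25) = 14.875
V(Z) = E[Z²] − (E[Z])² = 14.875 − (0.625)² = 14.484375

14.484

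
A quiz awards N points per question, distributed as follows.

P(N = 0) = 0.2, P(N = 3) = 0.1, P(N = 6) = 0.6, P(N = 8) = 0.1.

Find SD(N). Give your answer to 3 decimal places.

E[N] = (0)(0.2) + (3)(0.1) + (6)(0.6) + (8)(0.1) = 4.7
E[N²] = (0)²(0.2) + (3)²(0.1) + (6)²(0.6) + (8)²(0.1) = 28.9
Var(N) = E[N²] − (E[N])² = 28.9 − (4.7)² = 6.81
SD(N) = √6.81 ≈ 2.610

2.610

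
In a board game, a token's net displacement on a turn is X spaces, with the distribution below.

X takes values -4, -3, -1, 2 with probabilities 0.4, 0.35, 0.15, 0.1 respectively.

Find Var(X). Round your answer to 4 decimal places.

3.3400

E[X] = (-4)(0.4) + (-3)(0.35) + (-1)(0.15) + (2)(0.1) = -2.6
E[X²] = (-4)²(0.4) + (-3)²(0.35) + (-1)²(0.15) + (2)²(0.1) = 10.1
Var(X) = E[X²] − (E[X])² = 10.1 − (-2.6)² = 3.34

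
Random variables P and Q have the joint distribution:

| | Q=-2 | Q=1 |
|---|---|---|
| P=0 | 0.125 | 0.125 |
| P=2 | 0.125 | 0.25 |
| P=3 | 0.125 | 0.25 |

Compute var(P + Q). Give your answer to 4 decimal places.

3.9375

E[P] = 1.875,  E[Q] = -0.125,  E[PQ] = 0
var(P) = 4.875 − (1.875)² = 1.359375;  var(Q) = 2.125 − (-0.125)² = 2.109375
Cov(P,Q) = 0 − (1.875)(-0.125) = 0.234375
var(P + Q) = (1)²·1.359375 + (1)²·2.109375 + 2·(1)·(1)·0.234375 = 3.9375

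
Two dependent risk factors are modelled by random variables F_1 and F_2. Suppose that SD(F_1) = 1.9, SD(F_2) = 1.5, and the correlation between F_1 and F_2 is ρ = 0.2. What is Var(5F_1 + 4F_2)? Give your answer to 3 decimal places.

149.050

Var(F_1) = (1.9)² = 3.61;  Var(F_2) = (1.5)² = 2.25
Cov(F_1,F_2) = ρ·SD(F_1)·SD(F_2) = 0.2·1.9·1.5 = 0.57
Var(5F_1 + 4F_2) = (5)²·Var(F_1) + (4)²·Var(F_2) + 2·(5)·(4)·Cov(F_1,F_2)
= 25·3.61 + 16·2.25 + 40·0.57 = 149.05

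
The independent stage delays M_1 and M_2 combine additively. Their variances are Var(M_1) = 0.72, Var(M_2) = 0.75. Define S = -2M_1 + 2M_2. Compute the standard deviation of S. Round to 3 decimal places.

2.425

By independence, Var(S) = (-2)²Var(M_1) + (2)²Var(M_2)
= (-2)²·0.72 + (2)²·0.75 = 5.88
sd(S) = √5.88 ≈ 2.425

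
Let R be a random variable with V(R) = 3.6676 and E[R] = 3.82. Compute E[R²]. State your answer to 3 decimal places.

E[R²] = V(R) + (E[R])² = 3.6676 + (3.82)² = 18.26

18.260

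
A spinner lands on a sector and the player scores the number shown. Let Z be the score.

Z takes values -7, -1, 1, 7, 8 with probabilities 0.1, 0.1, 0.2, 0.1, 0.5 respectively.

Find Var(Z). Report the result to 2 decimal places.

25.29

E[Z] = (-7)(0.1) + (-1)(0.1) + (1)(0.2) + (7)(0.1) + (8)(0.5) = 4.1
E[Z²] = (-7)²(0.1) + (-1)²(0.1) + (1)²(0.2) + (7)²(0.1) + (8)²(0.5) = 42.1
Var(Z) = E[Z²] − (E[Z])² = 42.1 − (4.1)² = 25.29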